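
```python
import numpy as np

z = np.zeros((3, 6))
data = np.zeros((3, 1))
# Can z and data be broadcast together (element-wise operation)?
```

Yes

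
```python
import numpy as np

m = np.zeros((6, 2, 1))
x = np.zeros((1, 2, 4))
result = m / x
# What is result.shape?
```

(6, 2, 4)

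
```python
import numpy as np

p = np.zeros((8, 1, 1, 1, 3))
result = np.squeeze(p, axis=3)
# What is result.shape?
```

(8, 1, 1, 3)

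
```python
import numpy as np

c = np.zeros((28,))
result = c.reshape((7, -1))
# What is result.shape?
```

(7, 4)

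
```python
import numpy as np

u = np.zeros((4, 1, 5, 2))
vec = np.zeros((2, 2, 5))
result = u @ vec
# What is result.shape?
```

(4, 2, 5, 5)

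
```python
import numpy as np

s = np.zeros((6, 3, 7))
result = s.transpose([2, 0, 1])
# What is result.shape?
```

(7, 6, 3)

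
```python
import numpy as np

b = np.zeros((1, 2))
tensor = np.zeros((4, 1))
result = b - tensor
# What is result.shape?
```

(4, 2)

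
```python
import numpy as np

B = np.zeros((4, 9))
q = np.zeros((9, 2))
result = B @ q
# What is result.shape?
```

(4, 2)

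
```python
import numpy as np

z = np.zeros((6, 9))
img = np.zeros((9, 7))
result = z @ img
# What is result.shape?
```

(6, 7)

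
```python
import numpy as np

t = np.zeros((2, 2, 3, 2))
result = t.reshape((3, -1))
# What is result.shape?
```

(3, 8)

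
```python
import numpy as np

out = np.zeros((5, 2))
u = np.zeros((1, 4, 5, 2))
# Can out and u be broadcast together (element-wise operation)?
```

Yes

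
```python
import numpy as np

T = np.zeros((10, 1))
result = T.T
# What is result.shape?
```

(1, 10)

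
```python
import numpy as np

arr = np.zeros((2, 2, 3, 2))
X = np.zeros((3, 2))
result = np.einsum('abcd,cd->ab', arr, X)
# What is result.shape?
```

(2, 2)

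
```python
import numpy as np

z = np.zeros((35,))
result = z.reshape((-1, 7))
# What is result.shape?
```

(5, 7)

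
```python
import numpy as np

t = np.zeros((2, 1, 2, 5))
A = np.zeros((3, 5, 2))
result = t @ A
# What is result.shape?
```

(2, 3, 2, 2)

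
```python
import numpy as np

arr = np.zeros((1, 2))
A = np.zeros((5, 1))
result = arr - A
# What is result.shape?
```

(5, 2)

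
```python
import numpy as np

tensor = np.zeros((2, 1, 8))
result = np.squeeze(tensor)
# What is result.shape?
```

(2, 8)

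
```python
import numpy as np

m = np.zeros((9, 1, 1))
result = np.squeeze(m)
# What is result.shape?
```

(9,)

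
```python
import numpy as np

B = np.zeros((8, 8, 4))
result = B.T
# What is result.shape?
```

(4, 8, 8)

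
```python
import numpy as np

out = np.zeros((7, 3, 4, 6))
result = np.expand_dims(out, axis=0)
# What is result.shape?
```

(1, 7, 3, 4, 6)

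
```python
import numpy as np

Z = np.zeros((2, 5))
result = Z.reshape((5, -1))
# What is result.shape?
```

(5, 2)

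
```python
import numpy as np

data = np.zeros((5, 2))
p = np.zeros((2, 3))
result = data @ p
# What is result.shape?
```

(5, 3)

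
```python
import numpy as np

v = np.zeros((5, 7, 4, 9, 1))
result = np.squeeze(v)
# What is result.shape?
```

(5, 7, 4, 9)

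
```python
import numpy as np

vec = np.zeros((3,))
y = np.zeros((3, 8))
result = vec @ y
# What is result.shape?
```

(8,)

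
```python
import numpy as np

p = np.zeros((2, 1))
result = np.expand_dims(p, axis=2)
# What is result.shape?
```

(2, 1, 1)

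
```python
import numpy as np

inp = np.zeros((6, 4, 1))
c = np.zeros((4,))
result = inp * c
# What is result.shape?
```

(6, 4, 4)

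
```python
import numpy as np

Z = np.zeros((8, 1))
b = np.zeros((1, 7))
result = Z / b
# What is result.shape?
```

(8, 7)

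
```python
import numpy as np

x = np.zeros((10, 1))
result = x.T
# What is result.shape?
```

(1, 10)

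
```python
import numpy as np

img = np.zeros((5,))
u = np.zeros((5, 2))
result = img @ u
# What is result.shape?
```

(2,)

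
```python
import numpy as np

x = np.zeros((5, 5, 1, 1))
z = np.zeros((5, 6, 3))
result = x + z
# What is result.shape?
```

(5, 5, 6, 3)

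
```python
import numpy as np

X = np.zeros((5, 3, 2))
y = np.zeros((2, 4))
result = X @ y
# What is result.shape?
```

(5, 3, 4)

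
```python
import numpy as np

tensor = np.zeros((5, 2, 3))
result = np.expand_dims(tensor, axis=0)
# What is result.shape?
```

(1, 5, 2, 3)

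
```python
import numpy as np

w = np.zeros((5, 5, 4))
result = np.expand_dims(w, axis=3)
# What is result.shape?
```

(5, 5, 4, 1)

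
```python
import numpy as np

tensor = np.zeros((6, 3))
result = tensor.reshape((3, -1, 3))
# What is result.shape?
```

(3, 2, 3)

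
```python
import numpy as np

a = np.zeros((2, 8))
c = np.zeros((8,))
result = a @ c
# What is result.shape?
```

(2,)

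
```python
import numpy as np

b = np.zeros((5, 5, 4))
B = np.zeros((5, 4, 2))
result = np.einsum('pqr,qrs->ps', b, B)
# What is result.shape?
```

(5, 2)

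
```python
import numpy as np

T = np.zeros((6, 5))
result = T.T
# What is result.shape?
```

(5, 6)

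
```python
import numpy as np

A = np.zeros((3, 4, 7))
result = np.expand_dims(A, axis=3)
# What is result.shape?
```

(3, 4, 7, 1)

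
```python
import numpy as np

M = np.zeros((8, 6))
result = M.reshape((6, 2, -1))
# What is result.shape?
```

(6, 2, 4)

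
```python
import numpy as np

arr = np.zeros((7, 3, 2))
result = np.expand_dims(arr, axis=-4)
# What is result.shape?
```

(1, 7, 3, 2)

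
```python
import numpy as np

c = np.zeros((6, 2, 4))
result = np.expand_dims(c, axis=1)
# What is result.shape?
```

(6, 1, 2, 4)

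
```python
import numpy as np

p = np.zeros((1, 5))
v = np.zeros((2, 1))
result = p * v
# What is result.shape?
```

(2, 5)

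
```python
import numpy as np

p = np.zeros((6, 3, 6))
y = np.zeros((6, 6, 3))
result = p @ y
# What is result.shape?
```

(6, 3, 3)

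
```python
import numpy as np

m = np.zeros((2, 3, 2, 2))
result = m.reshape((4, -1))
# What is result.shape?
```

(4, 6)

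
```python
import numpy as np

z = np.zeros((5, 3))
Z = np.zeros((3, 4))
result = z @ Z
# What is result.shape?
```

(5, 4)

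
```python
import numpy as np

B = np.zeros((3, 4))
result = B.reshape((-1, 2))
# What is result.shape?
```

(6, 2)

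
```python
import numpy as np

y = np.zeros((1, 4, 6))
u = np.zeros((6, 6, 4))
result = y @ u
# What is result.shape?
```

(6, 4, 4)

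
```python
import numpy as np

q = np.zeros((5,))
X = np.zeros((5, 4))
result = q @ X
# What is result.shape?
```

(4,)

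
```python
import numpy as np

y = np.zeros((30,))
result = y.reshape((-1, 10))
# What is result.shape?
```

(3, 10)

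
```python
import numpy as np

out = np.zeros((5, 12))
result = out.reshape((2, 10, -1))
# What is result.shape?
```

(2, 10, 3)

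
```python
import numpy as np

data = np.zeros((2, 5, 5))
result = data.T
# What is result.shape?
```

(5, 5, 2)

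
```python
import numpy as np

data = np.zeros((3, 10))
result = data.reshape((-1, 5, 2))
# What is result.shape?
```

(3, 5, 2)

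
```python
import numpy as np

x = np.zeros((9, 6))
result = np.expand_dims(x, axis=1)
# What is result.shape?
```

(9, 1, 6)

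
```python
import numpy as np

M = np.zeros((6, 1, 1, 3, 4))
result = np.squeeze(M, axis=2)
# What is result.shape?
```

(6, 1, 3, 4)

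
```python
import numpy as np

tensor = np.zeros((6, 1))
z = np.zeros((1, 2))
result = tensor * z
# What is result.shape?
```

(6, 2)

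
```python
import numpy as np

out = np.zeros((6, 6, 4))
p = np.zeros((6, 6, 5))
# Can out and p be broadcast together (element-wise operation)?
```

No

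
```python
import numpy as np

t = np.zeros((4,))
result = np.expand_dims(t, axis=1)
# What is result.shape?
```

(4, 1)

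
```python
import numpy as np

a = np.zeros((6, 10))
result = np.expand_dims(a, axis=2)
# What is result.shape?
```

(6, 10, 1)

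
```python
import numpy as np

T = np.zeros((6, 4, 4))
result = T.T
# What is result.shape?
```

(4, 4, 6)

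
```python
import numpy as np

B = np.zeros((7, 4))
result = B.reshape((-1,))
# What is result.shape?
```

(28,)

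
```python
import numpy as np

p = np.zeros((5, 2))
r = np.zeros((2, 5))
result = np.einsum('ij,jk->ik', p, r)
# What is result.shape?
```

(5, 5)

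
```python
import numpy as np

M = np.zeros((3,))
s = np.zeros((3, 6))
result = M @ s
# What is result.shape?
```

(6,)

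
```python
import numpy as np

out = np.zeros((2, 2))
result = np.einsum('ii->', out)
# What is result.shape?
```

()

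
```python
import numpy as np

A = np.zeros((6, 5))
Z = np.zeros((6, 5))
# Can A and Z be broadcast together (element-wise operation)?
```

Yes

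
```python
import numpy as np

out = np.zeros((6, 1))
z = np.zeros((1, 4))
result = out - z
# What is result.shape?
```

(6, 4)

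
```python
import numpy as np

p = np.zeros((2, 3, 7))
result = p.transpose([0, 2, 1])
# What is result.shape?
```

(2, 7, 3)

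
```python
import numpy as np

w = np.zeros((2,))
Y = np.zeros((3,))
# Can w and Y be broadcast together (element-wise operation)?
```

No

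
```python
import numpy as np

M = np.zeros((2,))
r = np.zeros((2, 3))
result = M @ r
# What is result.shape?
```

(3,)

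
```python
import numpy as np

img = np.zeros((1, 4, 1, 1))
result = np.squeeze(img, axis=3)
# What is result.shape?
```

(1, 4, 1)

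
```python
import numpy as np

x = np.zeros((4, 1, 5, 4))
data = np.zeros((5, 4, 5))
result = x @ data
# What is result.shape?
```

(4, 5, 5, 5)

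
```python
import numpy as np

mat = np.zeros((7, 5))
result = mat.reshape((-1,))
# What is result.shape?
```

(35,)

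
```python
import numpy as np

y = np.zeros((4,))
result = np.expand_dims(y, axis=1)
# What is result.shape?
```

(4, 1)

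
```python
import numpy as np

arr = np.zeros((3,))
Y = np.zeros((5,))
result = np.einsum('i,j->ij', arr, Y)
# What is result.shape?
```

(3, 5)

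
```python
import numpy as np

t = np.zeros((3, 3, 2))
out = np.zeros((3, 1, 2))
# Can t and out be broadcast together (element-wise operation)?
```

Yes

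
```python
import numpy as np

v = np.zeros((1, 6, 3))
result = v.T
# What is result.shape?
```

(3, 6, 1)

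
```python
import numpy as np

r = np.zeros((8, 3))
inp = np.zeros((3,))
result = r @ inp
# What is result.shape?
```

(8,)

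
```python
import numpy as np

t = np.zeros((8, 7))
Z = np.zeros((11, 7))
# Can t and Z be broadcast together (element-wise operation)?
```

No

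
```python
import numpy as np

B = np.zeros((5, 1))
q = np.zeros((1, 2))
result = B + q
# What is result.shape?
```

(5, 2)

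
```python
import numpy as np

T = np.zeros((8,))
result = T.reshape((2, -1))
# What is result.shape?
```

(2, 4)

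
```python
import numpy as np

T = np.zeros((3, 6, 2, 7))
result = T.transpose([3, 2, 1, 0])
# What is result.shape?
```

(7, 2, 6, 3)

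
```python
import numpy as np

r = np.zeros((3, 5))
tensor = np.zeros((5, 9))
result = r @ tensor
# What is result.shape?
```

(3, 9)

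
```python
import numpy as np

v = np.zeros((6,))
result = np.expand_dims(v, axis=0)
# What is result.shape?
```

(1, 6)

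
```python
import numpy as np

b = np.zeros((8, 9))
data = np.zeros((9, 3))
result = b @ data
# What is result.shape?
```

(8, 3)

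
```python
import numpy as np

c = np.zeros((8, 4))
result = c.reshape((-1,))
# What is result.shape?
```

(32,)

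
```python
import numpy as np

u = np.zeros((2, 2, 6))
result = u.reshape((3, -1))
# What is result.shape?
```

(3, 8)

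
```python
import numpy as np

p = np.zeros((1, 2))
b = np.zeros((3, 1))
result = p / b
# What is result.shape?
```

(3, 2)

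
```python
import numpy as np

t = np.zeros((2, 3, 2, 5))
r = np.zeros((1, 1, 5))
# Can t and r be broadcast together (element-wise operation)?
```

Yes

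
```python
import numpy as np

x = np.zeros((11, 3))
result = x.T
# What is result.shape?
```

(3, 11)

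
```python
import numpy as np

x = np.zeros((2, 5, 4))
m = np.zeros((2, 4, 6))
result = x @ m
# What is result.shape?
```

(2, 5, 6)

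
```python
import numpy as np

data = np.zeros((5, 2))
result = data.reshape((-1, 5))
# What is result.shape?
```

(2, 5)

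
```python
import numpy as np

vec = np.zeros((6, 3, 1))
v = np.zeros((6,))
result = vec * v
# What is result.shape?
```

(6, 3, 6)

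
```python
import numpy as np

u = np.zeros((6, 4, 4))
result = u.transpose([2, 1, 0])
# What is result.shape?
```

(4, 4, 6)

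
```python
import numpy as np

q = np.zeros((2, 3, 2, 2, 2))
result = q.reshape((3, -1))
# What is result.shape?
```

(3, 16)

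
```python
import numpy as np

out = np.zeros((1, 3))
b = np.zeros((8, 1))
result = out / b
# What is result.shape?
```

(8, 3)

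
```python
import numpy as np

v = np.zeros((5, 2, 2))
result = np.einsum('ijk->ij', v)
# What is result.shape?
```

(5, 2)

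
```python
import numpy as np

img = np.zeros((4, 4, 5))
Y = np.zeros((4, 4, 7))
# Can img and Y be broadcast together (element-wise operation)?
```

No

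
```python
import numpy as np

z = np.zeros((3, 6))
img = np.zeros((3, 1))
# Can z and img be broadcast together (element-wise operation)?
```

Yes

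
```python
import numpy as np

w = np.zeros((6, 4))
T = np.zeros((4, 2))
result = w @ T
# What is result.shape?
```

(6, 2)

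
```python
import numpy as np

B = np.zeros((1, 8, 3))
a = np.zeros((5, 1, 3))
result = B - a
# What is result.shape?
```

(5, 8, 3)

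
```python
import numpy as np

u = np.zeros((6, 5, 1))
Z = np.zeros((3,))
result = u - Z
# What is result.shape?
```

(6, 5, 3)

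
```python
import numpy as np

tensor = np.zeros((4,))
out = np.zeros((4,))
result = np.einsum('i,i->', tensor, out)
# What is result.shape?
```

()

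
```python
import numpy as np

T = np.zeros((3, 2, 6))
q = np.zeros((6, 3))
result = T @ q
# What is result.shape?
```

(3, 2, 3)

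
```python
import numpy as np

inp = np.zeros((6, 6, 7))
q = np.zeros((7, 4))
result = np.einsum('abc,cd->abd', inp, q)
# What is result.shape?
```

(6, 6, 4)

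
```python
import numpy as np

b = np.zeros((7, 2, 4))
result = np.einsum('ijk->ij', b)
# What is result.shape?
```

(7, 2)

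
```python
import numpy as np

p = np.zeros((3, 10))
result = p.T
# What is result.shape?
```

(10, 3)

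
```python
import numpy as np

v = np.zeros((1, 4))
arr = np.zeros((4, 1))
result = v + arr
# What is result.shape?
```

(4, 4)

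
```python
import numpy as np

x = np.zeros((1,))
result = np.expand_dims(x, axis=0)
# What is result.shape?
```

(1, 1)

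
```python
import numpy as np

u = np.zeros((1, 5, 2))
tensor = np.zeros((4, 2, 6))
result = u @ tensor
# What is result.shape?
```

(4, 5, 6)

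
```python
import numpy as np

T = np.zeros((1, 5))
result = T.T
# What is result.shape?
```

(5, 1)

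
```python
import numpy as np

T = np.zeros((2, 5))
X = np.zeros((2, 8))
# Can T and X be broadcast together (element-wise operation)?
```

No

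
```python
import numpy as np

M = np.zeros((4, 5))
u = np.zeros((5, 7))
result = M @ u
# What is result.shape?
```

(4, 7)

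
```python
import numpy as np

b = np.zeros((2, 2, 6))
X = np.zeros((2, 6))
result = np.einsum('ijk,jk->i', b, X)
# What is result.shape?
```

(2,)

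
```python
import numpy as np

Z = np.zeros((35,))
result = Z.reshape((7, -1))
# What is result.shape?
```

(7, 5)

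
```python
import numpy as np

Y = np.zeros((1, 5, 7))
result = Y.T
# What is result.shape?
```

(7, 5, 1)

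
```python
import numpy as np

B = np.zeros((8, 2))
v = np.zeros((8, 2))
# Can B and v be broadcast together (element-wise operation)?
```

Yes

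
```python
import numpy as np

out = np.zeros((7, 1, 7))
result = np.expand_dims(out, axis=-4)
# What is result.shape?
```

(1, 7, 1, 7)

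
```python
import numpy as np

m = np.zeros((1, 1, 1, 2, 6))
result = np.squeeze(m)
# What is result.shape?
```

(2, 6)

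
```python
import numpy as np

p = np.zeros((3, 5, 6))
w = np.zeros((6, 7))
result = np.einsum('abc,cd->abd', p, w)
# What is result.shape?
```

(3, 5, 7)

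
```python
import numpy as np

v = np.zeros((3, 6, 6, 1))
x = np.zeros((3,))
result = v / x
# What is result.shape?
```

(3, 6, 6, 3)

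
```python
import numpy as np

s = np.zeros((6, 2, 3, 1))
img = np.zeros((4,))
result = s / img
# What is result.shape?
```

(6, 2, 3, 4)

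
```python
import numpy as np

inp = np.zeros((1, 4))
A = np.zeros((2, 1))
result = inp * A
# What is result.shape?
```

(2, 4)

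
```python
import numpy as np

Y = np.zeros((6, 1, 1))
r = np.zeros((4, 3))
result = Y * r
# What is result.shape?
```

(6, 4, 3)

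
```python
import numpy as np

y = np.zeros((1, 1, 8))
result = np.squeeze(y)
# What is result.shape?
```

(8,)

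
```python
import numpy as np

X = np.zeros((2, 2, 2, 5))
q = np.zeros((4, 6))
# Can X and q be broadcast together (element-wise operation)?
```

No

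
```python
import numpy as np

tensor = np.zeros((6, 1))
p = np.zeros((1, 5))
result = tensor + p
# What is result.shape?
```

(6, 5)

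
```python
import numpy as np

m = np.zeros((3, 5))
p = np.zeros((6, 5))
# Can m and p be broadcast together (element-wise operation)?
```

No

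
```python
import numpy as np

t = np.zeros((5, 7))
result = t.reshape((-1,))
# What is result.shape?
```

(35,)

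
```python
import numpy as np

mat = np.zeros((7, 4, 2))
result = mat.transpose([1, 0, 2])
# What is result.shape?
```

(4, 7, 2)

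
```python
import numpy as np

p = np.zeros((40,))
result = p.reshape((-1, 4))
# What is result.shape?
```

(10, 4)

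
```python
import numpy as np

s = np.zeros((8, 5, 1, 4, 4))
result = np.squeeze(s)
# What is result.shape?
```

(8, 5, 4, 4)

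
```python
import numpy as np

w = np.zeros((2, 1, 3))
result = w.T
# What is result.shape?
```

(3, 1, 2)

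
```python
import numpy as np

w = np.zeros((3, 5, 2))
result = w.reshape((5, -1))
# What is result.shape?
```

(5, 6)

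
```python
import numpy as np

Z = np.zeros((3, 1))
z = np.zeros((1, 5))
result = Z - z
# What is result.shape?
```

(3, 5)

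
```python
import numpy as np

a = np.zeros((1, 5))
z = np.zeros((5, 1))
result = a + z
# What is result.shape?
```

(5, 5)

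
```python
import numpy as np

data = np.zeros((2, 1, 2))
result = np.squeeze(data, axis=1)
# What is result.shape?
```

(2, 2)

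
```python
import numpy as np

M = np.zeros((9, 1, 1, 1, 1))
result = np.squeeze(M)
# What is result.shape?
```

(9,)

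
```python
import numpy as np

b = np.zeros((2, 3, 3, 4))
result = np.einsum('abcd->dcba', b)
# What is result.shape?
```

(4, 3, 3, 2)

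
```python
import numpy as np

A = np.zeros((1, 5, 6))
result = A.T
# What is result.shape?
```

(6, 5, 1)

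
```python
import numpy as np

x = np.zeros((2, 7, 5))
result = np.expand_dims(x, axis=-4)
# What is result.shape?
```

(1, 2, 7, 5)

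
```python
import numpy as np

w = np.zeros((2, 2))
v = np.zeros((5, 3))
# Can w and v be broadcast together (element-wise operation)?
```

No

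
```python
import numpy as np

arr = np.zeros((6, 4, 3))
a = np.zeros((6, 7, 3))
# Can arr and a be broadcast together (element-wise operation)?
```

No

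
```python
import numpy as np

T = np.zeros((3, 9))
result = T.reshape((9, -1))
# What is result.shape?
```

(9, 3)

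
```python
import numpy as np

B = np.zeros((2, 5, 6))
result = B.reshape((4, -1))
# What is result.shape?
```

(4, 15)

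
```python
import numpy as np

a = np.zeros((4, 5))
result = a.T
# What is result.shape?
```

(5, 4)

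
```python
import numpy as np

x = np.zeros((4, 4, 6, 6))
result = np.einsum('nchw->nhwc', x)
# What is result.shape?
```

(4, 6, 6, 4)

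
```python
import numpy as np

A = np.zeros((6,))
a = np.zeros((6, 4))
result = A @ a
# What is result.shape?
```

(4,)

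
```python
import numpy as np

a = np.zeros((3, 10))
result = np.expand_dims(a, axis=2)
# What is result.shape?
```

(3, 10, 1)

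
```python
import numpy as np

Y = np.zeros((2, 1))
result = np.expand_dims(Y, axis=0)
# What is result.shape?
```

(1, 2, 1)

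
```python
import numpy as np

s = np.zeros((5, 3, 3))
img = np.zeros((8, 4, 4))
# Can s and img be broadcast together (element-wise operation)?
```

No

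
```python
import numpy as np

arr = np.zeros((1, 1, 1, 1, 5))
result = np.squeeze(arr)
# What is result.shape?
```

(5,)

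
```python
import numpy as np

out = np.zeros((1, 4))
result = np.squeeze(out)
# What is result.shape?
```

(4,)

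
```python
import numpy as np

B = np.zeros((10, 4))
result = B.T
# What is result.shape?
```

(4, 10)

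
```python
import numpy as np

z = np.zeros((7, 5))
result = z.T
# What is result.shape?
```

(5, 7)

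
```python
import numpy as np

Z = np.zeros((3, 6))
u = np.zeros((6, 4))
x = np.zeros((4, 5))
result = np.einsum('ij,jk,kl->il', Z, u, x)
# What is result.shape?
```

(3, 5)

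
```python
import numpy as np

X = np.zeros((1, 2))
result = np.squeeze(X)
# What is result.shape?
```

(2,)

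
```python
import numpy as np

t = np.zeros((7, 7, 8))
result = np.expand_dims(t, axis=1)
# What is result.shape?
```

(7, 1, 7, 8)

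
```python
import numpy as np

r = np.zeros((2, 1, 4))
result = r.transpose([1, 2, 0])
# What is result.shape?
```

(1, 4, 2)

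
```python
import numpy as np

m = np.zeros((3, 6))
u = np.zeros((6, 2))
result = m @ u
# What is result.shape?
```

(3, 2)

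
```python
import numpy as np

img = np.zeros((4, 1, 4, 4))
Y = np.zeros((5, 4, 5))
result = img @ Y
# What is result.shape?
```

(4, 5, 4, 5)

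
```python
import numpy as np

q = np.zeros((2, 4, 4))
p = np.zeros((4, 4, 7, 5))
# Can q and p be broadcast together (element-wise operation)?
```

No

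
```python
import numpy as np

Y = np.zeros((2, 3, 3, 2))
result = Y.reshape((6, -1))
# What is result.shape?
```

(6, 6)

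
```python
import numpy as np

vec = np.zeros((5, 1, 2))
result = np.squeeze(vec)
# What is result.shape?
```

(5, 2)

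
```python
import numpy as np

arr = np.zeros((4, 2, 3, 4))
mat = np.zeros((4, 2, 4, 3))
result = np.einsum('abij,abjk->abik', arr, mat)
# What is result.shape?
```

(4, 2, 3, 3)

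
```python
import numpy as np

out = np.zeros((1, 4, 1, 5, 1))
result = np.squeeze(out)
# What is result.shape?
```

(4, 5)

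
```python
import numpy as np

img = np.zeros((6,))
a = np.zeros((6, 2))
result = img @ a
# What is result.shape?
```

(2,)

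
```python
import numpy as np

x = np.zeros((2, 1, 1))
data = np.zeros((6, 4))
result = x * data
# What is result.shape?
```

(2, 6, 4)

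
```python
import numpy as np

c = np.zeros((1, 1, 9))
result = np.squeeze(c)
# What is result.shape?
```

(9,)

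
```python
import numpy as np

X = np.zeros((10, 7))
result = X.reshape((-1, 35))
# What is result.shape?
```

(2, 35)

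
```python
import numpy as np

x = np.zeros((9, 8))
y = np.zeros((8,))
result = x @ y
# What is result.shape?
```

(9,)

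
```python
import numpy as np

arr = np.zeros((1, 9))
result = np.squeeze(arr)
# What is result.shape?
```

(9,)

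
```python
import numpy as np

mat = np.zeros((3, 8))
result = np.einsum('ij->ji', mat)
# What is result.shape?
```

(8, 3)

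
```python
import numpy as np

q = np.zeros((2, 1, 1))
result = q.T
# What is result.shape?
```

(1, 1, 2)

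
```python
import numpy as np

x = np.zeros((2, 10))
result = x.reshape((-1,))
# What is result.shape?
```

(20,)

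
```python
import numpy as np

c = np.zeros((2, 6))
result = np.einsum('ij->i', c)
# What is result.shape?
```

(2,)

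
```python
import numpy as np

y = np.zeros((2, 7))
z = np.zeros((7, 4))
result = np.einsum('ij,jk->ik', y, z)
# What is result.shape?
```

(2, 4)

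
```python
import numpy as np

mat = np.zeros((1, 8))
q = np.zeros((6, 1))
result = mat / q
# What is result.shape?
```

(6, 8)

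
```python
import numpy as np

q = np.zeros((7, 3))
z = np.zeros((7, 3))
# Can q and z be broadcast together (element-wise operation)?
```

Yes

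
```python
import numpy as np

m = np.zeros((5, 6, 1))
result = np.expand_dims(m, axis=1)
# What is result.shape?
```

(5, 1, 6, 1)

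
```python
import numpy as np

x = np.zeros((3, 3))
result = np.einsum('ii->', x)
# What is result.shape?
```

()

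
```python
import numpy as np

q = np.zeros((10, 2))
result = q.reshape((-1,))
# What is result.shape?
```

(20,)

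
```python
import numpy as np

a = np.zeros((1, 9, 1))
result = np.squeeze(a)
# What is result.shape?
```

(9,)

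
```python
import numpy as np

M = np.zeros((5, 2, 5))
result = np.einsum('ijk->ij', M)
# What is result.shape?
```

(5, 2)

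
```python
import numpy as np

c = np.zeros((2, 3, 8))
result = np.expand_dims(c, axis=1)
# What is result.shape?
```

(2, 1, 3, 8)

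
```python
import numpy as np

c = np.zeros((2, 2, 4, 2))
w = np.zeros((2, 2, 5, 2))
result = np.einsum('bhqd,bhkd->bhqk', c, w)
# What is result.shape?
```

(2, 2, 4, 5)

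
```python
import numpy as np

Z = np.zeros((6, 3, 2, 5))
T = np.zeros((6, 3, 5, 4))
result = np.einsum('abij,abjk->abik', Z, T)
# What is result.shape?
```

(6, 3, 2, 4)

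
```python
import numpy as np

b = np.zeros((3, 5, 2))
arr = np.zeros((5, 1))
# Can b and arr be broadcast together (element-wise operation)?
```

Yes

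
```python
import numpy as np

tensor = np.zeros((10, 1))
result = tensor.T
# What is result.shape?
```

(1, 10)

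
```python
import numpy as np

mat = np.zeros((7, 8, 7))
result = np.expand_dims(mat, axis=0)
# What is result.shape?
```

(1, 7, 8, 7)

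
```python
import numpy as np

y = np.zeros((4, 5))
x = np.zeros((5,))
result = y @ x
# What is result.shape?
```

(4,)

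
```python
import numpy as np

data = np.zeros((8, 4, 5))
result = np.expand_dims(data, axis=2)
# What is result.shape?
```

(8, 4, 1, 5)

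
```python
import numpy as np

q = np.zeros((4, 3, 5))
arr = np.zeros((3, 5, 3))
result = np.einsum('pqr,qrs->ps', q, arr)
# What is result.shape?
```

(4, 3)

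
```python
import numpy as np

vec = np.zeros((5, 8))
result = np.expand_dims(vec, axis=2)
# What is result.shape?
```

(5, 8, 1)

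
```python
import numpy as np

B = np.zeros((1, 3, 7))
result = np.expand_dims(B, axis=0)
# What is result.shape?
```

(1, 1, 3, 7)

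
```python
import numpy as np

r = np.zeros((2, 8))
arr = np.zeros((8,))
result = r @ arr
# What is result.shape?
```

(2,)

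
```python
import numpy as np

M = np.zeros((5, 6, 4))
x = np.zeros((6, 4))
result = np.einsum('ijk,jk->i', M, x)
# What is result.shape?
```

(5,)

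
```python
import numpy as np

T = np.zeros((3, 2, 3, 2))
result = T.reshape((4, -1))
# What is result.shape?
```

(4, 9)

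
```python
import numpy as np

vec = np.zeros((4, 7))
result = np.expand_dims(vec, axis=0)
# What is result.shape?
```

(1, 4, 7)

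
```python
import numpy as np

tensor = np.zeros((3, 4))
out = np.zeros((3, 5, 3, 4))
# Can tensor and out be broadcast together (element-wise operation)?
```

Yes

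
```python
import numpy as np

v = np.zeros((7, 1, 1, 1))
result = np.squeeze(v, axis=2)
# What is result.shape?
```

(7, 1, 1)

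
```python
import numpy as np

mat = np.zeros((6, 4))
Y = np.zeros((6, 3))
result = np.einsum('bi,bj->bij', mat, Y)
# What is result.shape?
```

(6, 4, 3)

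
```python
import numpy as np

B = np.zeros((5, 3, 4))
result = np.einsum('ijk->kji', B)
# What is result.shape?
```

(4, 3, 5)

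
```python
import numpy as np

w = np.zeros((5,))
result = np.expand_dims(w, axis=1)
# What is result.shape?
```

(5, 1)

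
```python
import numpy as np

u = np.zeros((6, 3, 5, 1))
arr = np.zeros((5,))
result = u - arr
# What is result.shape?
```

(6, 3, 5, 5)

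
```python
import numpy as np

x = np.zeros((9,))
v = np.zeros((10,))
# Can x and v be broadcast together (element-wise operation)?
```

No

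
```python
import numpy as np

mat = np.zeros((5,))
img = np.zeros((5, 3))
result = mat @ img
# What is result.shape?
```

(3,)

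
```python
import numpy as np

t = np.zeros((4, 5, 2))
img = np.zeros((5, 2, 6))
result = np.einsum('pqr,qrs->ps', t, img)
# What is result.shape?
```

(4, 6)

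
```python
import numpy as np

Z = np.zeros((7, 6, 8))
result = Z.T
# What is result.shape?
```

(8, 6, 7)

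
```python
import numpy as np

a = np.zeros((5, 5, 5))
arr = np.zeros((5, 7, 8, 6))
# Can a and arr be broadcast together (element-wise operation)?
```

No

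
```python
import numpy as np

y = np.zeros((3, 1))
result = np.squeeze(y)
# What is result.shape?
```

(3,)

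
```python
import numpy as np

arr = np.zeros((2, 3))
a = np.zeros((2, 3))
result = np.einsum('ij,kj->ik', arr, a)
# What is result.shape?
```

(2, 2)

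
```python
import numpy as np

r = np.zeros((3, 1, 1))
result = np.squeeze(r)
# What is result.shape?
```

(3,)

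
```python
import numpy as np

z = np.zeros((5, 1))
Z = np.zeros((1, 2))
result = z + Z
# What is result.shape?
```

(5, 2)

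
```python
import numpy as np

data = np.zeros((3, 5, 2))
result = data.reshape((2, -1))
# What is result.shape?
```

(2, 15)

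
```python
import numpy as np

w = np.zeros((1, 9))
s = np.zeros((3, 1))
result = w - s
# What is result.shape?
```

(3, 9)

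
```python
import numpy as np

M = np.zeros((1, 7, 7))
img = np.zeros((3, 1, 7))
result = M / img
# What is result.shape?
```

(3, 7, 7)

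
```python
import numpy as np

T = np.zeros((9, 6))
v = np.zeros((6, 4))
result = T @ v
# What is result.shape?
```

(9, 4)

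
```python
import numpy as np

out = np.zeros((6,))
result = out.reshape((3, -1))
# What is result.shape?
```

(3, 2)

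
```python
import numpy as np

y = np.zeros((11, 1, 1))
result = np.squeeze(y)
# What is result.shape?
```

(11,)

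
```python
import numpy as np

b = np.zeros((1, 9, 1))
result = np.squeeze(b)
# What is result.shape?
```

(9,)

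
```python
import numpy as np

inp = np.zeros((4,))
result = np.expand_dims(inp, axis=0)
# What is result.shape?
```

(1, 4)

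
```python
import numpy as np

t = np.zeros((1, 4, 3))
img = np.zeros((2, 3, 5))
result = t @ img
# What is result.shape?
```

(2, 4, 5)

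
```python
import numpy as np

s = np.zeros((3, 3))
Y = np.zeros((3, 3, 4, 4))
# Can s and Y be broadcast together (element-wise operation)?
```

No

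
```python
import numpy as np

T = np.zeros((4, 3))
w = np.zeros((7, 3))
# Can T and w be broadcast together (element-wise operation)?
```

No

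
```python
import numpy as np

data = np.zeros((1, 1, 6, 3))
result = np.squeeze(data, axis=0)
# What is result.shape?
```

(1, 6, 3)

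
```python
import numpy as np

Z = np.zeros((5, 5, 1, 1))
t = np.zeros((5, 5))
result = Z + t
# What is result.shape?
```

(5, 5, 5, 5)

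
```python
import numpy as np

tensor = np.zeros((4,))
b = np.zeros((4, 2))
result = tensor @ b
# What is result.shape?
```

(2,)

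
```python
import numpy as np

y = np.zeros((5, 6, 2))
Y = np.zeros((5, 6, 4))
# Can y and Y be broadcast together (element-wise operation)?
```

No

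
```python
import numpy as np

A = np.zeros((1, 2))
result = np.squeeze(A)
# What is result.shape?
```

(2,)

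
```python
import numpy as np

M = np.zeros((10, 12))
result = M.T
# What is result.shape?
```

(12, 10)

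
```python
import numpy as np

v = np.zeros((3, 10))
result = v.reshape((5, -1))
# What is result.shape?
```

(5, 6)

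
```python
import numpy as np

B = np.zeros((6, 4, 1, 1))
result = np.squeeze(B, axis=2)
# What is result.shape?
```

(6, 4, 1)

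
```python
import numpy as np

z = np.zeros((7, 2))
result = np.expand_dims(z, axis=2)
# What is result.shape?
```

(7, 2, 1)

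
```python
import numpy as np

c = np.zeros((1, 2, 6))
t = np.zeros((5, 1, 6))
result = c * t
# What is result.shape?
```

(5, 2, 6)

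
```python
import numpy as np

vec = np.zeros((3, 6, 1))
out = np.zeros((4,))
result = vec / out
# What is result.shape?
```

(3, 6, 4)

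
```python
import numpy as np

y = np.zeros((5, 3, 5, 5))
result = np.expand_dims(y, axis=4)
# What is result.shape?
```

(5, 3, 5, 5, 1)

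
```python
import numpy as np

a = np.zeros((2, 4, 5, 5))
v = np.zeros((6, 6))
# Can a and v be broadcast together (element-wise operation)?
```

No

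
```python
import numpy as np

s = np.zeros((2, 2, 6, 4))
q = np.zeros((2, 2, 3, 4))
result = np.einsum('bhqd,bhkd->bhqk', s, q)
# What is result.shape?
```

(2, 2, 6, 3)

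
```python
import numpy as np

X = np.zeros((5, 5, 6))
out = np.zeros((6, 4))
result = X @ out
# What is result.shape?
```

(5, 5, 4)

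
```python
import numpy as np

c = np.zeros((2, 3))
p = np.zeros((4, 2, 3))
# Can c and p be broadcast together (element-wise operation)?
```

Yes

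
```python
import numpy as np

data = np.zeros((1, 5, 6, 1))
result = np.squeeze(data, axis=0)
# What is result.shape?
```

(5, 6, 1)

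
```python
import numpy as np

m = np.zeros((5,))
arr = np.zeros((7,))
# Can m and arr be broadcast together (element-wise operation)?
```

No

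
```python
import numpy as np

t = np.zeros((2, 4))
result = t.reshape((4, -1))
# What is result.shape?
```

(4, 2)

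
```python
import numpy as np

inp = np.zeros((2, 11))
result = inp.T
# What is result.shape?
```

(11, 2)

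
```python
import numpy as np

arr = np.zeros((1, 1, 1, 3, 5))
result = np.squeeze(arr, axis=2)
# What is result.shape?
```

(1, 1, 3, 5)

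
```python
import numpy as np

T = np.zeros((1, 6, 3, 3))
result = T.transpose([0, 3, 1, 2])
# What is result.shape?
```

(1, 3, 6, 3)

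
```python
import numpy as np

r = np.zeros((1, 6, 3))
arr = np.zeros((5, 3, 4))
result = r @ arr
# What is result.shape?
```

(5, 6, 4)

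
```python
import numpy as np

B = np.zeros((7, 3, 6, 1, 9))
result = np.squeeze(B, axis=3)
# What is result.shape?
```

(7, 3, 6, 9)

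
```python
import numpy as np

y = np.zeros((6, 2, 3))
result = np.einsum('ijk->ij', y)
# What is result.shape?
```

(6, 2)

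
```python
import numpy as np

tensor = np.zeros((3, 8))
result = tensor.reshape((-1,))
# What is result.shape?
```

(24,)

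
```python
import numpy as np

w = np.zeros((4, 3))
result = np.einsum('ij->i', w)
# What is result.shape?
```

(4,)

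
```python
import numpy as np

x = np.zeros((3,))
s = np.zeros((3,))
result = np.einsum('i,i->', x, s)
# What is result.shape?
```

()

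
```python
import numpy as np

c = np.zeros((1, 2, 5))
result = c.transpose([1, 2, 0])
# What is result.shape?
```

(2, 5, 1)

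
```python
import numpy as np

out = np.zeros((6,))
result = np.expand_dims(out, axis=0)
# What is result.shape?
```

(1, 6)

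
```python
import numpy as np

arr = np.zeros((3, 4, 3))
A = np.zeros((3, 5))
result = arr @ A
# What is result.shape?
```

(3, 4, 5)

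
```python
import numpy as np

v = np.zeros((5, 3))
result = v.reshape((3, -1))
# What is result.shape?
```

(3, 5)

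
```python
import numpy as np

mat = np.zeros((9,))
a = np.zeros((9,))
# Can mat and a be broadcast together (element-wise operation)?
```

Yes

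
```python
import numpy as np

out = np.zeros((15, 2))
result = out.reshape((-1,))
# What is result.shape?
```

(30,)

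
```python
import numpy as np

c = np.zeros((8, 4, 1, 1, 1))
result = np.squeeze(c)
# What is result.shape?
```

(8, 4)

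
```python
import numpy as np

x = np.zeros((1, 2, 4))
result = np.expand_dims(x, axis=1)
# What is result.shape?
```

(1, 1, 2, 4)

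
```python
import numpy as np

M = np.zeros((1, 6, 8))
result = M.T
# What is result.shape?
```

(8, 6, 1)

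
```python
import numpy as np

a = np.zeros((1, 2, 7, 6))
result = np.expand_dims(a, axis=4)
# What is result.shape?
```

(1, 2, 7, 6, 1)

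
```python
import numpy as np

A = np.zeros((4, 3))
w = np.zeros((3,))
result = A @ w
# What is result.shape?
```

(4,)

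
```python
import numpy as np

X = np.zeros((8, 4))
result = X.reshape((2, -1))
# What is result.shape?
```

(2, 16)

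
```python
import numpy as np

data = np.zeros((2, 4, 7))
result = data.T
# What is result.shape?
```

(7, 4, 2)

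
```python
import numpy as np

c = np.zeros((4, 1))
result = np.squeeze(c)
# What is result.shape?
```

(4,)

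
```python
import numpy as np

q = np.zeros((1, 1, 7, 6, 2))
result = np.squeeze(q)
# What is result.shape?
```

(7, 6, 2)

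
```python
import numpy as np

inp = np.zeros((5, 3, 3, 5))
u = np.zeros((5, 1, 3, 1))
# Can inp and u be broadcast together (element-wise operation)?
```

Yes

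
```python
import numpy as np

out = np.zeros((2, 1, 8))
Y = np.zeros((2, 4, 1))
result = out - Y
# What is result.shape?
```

(2, 4, 8)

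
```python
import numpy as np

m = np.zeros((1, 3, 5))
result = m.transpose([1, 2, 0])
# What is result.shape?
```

(3, 5, 1)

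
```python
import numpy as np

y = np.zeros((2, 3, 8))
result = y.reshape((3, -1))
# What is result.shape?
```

(3, 16)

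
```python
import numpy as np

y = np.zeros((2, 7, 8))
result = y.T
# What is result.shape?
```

(8, 7, 2)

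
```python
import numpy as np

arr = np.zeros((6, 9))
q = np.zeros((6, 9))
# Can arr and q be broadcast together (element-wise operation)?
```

Yes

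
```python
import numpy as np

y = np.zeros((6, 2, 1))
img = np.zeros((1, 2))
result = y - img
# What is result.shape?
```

(6, 2, 2)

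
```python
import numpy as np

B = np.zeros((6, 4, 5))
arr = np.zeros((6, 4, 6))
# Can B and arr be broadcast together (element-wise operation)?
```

No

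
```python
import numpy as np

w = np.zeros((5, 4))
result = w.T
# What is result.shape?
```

(4, 5)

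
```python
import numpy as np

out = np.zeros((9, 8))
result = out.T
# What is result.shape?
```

(8, 9)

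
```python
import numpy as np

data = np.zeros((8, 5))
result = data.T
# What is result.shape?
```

(5, 8)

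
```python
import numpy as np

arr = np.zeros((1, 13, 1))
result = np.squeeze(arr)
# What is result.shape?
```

(13,)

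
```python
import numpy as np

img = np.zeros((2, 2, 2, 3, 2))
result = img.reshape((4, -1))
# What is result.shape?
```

(4, 12)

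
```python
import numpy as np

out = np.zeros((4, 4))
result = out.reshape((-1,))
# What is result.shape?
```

(16,)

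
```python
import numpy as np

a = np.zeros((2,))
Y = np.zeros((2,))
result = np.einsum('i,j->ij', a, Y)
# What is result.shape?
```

(2, 2)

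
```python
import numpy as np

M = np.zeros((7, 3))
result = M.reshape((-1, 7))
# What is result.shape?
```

(3, 7)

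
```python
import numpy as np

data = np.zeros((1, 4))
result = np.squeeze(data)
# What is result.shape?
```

(4,)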